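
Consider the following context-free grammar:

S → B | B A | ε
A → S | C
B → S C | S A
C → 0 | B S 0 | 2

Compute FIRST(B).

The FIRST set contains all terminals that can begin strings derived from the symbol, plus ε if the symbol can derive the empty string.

We compute FIRST(B) using the standard algorithm.
FIRST(A) = {0, 2, ε}
FIRST(B) = {0, 2, ε}
FIRST(C) = {0, 2}
FIRST(S) = {0, 2, ε}
Therefore, FIRST(B) = {0, 2, ε}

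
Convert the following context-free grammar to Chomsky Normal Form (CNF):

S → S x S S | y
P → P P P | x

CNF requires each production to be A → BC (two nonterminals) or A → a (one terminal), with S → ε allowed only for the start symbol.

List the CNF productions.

TX → x; S → y; P → x; S → S X0; X0 → TX X1; X1 → S S; P → P X2; X2 → P P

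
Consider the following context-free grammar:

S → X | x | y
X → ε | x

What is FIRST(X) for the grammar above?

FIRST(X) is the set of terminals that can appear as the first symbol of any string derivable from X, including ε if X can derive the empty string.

We compute FIRST(X) using the standard algorithm.
FIRST(S) = {x, y, ε}
FIRST(X) = {x, ε}
Therefore, FIRST(X) = {x, ε}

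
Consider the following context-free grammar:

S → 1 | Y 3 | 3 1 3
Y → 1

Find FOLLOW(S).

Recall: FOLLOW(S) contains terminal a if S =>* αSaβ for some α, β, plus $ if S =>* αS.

We compute FOLLOW(S) using the standard algorithm.
FOLLOW(S) starts with {$}.
FIRST(S) = {1, 3}
FIRST(Y) = {1}
FOLLOW(S) = {$}
FOLLOW(Y) = {3}
Therefore, FOLLOW(S) = {$}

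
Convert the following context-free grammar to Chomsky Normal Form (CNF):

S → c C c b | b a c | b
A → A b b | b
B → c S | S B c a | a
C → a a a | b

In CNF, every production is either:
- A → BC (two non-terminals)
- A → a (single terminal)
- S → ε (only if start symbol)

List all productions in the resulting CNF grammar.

TC → c; TB → b; TA → a; S → b; A → b; B → a; C → b; S → TC X0; X0 → C X1; X1 → TC TB; S → TB X2; X2 → TA TC; A → A X3; X3 → TB TB; B → TC S; B → S X4; X4 → B X5; X5 → TC TA; C → TA X6; X6 → TA TA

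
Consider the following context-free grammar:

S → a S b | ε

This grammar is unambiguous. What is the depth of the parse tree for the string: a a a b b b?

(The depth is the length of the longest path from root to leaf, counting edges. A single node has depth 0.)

4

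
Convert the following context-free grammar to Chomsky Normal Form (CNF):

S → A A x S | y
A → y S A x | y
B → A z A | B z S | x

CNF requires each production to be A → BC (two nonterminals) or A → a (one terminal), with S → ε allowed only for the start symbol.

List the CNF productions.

TX → x; S → y; TY → y; A → y; TZ → z; B → x; S → A X0; X0 → A X1; X1 → TX S; A → TY X2; X2 → S X3; X3 → A TX; B → A X4; X4 → TZ A; B → B X5; X5 → TZ S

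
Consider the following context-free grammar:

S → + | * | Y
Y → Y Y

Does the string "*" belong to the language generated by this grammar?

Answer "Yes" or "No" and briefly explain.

Yes - a valid derivation exists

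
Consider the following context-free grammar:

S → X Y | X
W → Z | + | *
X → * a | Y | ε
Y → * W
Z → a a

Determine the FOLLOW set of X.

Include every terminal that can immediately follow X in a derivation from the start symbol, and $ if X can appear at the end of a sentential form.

We compute FOLLOW(X) using the standard algorithm.
FOLLOW(S) starts with {$}.
FIRST(S) = {*, ε}
FIRST(W) = {*, +, a}
FIRST(X) = {*, ε}
FIRST(Y) = {*}
FIRST(Z) = {a}
FOLLOW(S) = {$}
FOLLOW(W) = {$, *}
FOLLOW(X) = {$, *}
FOLLOW(Y) = {$, *}
FOLLOW(Z) = {$, *}
Therefore, FOLLOW(X) = {$, *}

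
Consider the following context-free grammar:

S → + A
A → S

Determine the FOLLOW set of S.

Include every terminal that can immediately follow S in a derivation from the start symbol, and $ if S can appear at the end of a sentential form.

We compute FOLLOW(S) using the standard algorithm.
FOLLOW(S) starts with {$}.
FIRST(A) = {+}
FIRST(S) = {+}
FOLLOW(A) = {$}
FOLLOW(S) = {$}
Therefore, FOLLOW(S) = {$}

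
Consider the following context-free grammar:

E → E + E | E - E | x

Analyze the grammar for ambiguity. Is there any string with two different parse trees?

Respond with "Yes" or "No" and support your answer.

Yes - the string 'x - x + x + x - x' has two distinct parse trees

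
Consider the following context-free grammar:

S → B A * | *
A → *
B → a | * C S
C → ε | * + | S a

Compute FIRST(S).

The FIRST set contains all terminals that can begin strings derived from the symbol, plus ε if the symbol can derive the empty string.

We compute FIRST(S) using the standard algorithm.
FIRST(A) = {*}
FIRST(B) = {*, a}
FIRST(C) = {*, a, ε}
FIRST(S) = {*, a}
Therefore, FIRST(S) = {*, a}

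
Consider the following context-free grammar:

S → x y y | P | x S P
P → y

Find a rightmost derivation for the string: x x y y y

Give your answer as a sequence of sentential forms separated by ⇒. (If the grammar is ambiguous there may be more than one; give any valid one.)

S ⇒ x S P ⇒ x S y ⇒ x x y y y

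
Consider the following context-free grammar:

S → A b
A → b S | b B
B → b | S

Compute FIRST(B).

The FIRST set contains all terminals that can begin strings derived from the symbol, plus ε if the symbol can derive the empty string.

We compute FIRST(B) using the standard algorithm.
FIRST(A) = {b}
FIRST(B) = {b}
FIRST(S) = {b}
Therefore, FIRST(B) = {b}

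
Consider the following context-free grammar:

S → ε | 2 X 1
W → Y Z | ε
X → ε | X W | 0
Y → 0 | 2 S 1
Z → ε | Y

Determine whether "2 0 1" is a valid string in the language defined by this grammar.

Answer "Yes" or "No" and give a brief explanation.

Yes - a valid derivation exists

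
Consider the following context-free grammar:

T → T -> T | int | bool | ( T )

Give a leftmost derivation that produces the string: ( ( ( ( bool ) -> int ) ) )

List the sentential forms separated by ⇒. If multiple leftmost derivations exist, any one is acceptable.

T ⇒ ( T ) ⇒ ( ( T ) ) ⇒ ( ( ( T ) ) ) ⇒ ( ( ( T -> T ) ) ) ⇒ ( ( ( ( T ) -> T ) ) ) ⇒ ( ( ( ( bool ) -> T ) ) ) ⇒ ( ( ( ( bool ) -> int ) ) )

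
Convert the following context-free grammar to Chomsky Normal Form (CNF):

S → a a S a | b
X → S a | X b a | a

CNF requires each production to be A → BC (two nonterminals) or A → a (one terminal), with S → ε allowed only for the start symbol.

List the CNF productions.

TA → a; S → b; TB → b; X → a; S → TA X0; X0 → TA X1; X1 → S TA; X → S TA; X → X X2; X2 → TB TA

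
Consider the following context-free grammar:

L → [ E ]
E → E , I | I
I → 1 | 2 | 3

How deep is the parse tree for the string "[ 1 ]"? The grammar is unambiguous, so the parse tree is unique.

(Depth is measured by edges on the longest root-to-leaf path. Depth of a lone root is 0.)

3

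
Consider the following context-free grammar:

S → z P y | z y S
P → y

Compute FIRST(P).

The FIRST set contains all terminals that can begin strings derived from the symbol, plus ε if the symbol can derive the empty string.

We compute FIRST(P) using the standard algorithm.
FIRST(P) = {y}
FIRST(S) = {z}
Therefore, FIRST(P) = {y}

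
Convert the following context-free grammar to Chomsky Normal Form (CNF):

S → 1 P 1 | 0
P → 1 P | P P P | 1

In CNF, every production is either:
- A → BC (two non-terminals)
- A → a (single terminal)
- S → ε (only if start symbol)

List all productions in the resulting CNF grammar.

T1 → 1; S → 0; P → 1; S → T1 X0; X0 → P T1; P → T1 P; P → P X1; X1 → P P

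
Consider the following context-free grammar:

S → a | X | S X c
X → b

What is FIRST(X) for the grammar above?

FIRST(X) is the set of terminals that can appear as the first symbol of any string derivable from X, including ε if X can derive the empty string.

We compute FIRST(X) using the standard algorithm.
FIRST(S) = {a, b}
FIRST(X) = {b}
Therefore, FIRST(X) = {b}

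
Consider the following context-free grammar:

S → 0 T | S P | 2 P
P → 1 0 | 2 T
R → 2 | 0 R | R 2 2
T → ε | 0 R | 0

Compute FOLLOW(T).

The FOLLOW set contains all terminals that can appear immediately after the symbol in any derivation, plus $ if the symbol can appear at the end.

We compute FOLLOW(T) using the standard algorithm.
FOLLOW(S) starts with {$}.
FIRST(P) = {1, 2}
FIRST(R) = {0, 2}
FIRST(S) = {0, 2}
FIRST(T) = {0, ε}
FOLLOW(P) = {$, 1, 2}
FOLLOW(R) = {$, 1, 2}
FOLLOW(S) = {$, 1, 2}
FOLLOW(T) = {$, 1, 2}
Therefore, FOLLOW(T) = {$, 1, 2}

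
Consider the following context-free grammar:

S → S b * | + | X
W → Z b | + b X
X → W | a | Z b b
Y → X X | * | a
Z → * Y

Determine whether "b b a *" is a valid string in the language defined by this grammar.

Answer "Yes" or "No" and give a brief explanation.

No - no valid derivation exists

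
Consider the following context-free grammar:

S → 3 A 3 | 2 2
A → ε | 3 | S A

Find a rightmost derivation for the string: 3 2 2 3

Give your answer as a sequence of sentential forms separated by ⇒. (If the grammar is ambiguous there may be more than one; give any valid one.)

S ⇒ 3 A 3 ⇒ 3 S A 3 ⇒ 3 S 3 ⇒ 3 2 2 3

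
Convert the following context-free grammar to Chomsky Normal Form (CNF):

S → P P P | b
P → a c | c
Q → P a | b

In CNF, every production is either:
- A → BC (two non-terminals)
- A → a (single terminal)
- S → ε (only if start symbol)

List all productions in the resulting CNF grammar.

S → b; TA → a; TC → c; P → c; Q → b; S → P X0; X0 → P P; P → TA TC; Q → P TA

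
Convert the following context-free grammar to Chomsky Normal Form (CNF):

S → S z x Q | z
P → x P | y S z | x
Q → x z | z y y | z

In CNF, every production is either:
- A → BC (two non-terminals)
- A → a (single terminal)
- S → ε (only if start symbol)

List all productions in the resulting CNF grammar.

TZ → z; TX → x; S → z; TY → y; P → x; Q → z; S → S X0; X0 → TZ X1; X1 → TX Q; P → TX P; P → TY X2; X2 → S TZ; Q → TX TZ; Q → TZ X3; X3 → TY TY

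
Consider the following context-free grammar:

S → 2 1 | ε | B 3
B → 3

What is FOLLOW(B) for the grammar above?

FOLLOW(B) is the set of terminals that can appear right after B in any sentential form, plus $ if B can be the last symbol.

We compute FOLLOW(B) using the standard algorithm.
FOLLOW(S) starts with {$}.
FIRST(B) = {3}
FIRST(S) = {2, 3, ε}
FOLLOW(B) = {3}
FOLLOW(S) = {$}
Therefore, FOLLOW(B) = {3}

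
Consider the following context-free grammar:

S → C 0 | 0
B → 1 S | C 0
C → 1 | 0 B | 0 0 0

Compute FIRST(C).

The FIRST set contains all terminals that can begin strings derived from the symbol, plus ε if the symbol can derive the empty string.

We compute FIRST(C) using the standard algorithm.
FIRST(B) = {0, 1}
FIRST(C) = {0, 1}
FIRST(S) = {0, 1}
Therefore, FIRST(C) = {0, 1}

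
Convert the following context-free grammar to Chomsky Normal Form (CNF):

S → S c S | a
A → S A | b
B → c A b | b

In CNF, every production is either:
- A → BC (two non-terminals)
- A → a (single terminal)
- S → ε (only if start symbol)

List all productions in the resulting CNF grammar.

TC → c; S → a; A → b; TB → b; B → b; S → S X0; X0 → TC S; A → S A; B → TC X1; X1 → A TB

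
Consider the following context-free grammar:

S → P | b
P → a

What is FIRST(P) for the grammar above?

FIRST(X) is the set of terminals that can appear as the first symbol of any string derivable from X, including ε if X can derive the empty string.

We compute FIRST(P) using the standard algorithm.
FIRST(P) = {a}
FIRST(S) = {a, b}
Therefore, FIRST(P) = {a}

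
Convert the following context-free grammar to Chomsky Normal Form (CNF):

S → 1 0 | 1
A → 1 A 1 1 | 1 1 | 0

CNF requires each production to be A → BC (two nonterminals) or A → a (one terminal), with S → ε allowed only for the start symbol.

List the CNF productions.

T1 → 1; T0 → 0; S → 1; A → 0; S → T1 T0; A → T1 X0; X0 → A X1; X1 → T1 T1; A → T1 T1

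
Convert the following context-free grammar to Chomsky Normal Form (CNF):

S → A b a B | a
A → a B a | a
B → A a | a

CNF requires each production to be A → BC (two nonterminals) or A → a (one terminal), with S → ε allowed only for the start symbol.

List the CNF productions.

TB → b; TA → a; S → a; A → a; B → a; S → A X0; X0 → TB X1; X1 → TA B; A → TA X2; X2 → B TA; B → A TA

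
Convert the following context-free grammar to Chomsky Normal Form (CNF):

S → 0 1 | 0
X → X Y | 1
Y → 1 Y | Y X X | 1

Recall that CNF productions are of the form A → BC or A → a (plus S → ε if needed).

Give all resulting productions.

T0 → 0; T1 → 1; S → 0; X → 1; Y → 1; S → T0 T1; X → X Y; Y → T1 Y; Y → Y X0; X0 → X X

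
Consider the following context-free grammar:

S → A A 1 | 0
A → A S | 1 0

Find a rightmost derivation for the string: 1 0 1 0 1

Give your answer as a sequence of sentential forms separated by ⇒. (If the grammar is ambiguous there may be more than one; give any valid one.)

S ⇒ A A 1 ⇒ A 1 0 1 ⇒ 1 0 1 0 1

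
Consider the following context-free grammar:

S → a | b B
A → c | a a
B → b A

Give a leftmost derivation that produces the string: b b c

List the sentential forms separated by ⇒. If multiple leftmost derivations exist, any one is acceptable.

S ⇒ b B ⇒ b b A ⇒ b b c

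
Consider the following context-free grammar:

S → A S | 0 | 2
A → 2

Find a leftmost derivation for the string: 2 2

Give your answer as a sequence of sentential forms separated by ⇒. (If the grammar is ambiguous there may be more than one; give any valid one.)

S ⇒ A S ⇒ 2 S ⇒ 2 2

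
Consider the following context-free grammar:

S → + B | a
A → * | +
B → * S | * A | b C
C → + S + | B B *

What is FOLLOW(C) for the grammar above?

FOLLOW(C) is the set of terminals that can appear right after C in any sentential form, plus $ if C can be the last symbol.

We compute FOLLOW(C) using the standard algorithm.
FOLLOW(S) starts with {$}.
FIRST(A) = {*, +}
FIRST(B) = {*, b}
FIRST(C) = {*, +, b}
FIRST(S) = {+, a}
FOLLOW(A) = {$, *, +, b}
FOLLOW(B) = {$, *, +, b}
FOLLOW(C) = {$, *, +, b}
FOLLOW(S) = {$, *, +, b}
Therefore, FOLLOW(C) = {$, *, +, b}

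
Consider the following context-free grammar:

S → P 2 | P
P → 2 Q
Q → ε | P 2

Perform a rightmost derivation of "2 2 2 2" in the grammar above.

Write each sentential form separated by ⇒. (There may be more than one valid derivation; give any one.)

S ⇒ P 2 ⇒ 2 Q 2 ⇒ 2 P 2 2 ⇒ 2 2 Q 2 2 ⇒ 2 2 2 2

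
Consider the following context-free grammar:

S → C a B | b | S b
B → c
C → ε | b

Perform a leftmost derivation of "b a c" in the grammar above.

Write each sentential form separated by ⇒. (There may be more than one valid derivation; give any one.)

S ⇒ C a B ⇒ b a B ⇒ b a c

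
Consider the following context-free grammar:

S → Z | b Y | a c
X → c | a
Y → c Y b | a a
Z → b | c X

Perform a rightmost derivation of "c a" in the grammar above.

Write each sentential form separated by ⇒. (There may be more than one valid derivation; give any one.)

S ⇒ Z ⇒ c X ⇒ c a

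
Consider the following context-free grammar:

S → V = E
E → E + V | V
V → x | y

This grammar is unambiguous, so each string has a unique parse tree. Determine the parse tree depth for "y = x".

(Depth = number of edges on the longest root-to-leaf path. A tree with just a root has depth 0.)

3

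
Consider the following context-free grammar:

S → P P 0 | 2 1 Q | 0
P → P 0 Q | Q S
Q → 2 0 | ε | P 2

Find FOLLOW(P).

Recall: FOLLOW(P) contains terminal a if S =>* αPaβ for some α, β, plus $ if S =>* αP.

We compute FOLLOW(P) using the standard algorithm.
FOLLOW(S) starts with {$}.
FIRST(P) = {0, 2}
FIRST(Q) = {0, 2, ε}
FIRST(S) = {0, 2}
FOLLOW(P) = {0, 2}
FOLLOW(Q) = {$, 0, 2}
FOLLOW(S) = {$, 0, 2}
Therefore, FOLLOW(P) = {0, 2}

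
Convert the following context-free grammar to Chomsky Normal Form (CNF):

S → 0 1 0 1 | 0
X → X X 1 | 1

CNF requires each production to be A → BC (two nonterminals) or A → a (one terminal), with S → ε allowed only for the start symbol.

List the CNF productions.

T0 → 0; T1 → 1; S → 0; X → 1; S → T0 X0; X0 → T1 X1; X1 → T0 T1; X → X X2; X2 → X T1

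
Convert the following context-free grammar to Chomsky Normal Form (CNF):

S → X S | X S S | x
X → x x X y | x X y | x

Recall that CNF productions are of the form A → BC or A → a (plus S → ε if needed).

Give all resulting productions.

S → x; TX → x; TY → y; X → x; S → X S; S → X X0; X0 → S S; X → TX X1; X1 → TX X2; X2 → X TY; X → TX X3; X3 → X TY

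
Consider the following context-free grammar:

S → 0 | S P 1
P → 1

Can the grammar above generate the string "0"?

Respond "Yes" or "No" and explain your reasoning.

Yes - a valid derivation exists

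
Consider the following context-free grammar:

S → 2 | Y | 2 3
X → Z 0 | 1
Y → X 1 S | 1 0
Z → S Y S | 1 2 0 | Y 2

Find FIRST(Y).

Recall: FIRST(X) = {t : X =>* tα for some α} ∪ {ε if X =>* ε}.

We compute FIRST(Y) using the standard algorithm.
FIRST(S) = {1, 2}
FIRST(X) = {1, 2}
FIRST(Y) = {1, 2}
FIRST(Z) = {1, 2}
Therefore, FIRST(Y) = {1, 2}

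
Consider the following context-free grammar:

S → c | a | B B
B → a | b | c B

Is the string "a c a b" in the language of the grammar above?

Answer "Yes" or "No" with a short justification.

No - no valid derivation exists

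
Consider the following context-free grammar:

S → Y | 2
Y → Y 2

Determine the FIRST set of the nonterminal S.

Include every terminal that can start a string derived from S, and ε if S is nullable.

We compute FIRST(S) using the standard algorithm.
FIRST(S) = {2}
FIRST(Y) = {}
Therefore, FIRST(S) = {2}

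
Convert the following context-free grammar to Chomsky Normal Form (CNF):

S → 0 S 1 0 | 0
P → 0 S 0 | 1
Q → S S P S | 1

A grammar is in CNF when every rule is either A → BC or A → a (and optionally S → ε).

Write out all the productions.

T0 → 0; T1 → 1; S → 0; P → 1; Q → 1; S → T0 X0; X0 → S X1; X1 → T1 T0; P → T0 X2; X2 → S T0; Q → S X3; X3 → S X4; X4 → P S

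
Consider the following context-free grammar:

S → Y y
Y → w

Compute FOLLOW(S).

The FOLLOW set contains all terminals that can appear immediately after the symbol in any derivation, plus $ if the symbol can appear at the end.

We compute FOLLOW(S) using the standard algorithm.
FOLLOW(S) starts with {$}.
FIRST(S) = {w}
FIRST(Y) = {w}
FOLLOW(S) = {$}
FOLLOW(Y) = {y}
Therefore, FOLLOW(S) = {$}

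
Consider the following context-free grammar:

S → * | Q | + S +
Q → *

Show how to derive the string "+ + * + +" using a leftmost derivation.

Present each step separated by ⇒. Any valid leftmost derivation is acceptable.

S ⇒ + S + ⇒ + + S + + ⇒ + + Q + + ⇒ + + * + +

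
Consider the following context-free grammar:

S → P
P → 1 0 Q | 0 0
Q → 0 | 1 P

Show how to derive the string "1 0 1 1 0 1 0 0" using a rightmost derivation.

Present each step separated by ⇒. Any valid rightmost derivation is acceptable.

S ⇒ P ⇒ 1 0 Q ⇒ 1 0 1 P ⇒ 1 0 1 1 0 Q ⇒ 1 0 1 1 0 1 P ⇒ 1 0 1 1 0 1 0 0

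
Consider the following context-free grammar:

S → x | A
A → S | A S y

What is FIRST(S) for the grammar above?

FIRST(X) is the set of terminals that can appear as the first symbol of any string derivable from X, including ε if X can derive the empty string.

We compute FIRST(S) using the standard algorithm.
FIRST(A) = {x}
FIRST(S) = {x}
Therefore, FIRST(S) = {x}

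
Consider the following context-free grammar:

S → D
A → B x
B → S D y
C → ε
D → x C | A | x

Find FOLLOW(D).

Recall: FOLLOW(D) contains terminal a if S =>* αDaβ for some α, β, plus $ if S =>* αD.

We compute FOLLOW(D) using the standard algorithm.
FOLLOW(S) starts with {$}.
FIRST(A) = {x}
FIRST(B) = {x}
FIRST(C) = {ε}
FIRST(D) = {x}
FIRST(S) = {x}
FOLLOW(A) = {$, x, y}
FOLLOW(B) = {x}
FOLLOW(C) = {$, x, y}
FOLLOW(D) = {$, x, y}
FOLLOW(S) = {$, x}
Therefore, FOLLOW(D) = {$, x, y}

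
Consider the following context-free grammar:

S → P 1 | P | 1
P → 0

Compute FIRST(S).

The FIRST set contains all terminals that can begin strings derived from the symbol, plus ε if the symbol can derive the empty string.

We compute FIRST(S) using the standard algorithm.
FIRST(P) = {0}
FIRST(S) = {0, 1}
Therefore, FIRST(S) = {0, 1}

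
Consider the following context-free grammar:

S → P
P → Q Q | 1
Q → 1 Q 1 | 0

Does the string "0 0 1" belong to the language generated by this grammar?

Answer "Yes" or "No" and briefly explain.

No - no valid derivation exists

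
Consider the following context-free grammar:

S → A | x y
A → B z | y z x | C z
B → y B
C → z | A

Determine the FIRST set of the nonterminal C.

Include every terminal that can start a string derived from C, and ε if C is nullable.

We compute FIRST(C) using the standard algorithm.
FIRST(A) = {y, z}
FIRST(B) = {y}
FIRST(C) = {y, z}
FIRST(S) = {x, y, z}
Therefore, FIRST(C) = {y, z}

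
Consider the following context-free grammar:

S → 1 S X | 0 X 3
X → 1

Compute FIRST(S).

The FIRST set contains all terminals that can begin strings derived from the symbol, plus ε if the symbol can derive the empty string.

We compute FIRST(S) using the standard algorithm.
FIRST(S) = {0, 1}
FIRST(X) = {1}
Therefore, FIRST(S) = {0, 1}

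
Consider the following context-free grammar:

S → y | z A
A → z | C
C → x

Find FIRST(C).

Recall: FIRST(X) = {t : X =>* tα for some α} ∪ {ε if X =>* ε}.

We compute FIRST(C) using the standard algorithm.
FIRST(A) = {x, z}
FIRST(C) = {x}
FIRST(S) = {y, z}
Therefore, FIRST(C) = {x}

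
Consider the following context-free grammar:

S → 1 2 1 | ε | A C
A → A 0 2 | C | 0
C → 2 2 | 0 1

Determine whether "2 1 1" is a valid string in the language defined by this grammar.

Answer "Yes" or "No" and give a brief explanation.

No - no valid derivation exists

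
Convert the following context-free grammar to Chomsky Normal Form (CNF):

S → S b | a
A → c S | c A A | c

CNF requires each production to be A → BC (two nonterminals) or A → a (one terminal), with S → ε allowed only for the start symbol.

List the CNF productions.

TB → b; S → a; TC → c; A → c; S → S TB; A → TC S; A → TC X0; X0 → A A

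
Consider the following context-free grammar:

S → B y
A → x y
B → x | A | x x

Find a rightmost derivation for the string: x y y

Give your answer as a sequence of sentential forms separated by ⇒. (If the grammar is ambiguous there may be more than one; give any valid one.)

S ⇒ B y ⇒ A y ⇒ x y y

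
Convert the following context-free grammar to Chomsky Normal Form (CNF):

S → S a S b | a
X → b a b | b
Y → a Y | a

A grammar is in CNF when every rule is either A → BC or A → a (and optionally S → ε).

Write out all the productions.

TA → a; TB → b; S → a; X → b; Y → a; S → S X0; X0 → TA X1; X1 → S TB; X → TB X2; X2 → TA TB; Y → TA Y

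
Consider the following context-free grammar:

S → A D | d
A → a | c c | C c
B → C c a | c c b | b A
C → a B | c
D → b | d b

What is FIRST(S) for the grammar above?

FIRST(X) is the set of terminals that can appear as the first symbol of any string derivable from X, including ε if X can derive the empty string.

We compute FIRST(S) using the standard algorithm.
FIRST(A) = {a, c}
FIRST(B) = {a, b, c}
FIRST(C) = {a, c}
FIRST(D) = {b, d}
FIRST(S) = {a, c, d}
Therefore, FIRST(S) = {a, c, d}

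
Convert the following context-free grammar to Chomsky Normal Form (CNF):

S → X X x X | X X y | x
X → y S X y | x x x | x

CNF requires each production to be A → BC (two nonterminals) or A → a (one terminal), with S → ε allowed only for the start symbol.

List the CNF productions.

TX → x; TY → y; S → x; X → x; S → X X0; X0 → X X1; X1 → TX X; S → X X2; X2 → X TY; X → TY X3; X3 → S X4; X4 → X TY; X → TX X5; X5 → TX TX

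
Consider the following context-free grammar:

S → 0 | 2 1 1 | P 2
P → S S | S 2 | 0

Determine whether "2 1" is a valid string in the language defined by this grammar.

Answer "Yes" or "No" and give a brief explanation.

No - no valid derivation exists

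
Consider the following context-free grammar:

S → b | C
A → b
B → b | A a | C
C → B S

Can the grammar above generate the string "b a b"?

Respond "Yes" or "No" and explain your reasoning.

Yes - a valid derivation exists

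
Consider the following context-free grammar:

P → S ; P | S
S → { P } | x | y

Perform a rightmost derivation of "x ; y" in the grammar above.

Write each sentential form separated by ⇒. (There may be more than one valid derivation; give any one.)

P ⇒ S ; P ⇒ S ; S ⇒ S ; y ⇒ x ; y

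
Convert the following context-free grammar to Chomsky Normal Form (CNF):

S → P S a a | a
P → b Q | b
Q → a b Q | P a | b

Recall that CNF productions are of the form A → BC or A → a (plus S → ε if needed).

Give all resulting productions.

TA → a; S → a; TB → b; P → b; Q → b; S → P X0; X0 → S X1; X1 → TA TA; P → TB Q; Q → TA X2; X2 → TB Q; Q → P TA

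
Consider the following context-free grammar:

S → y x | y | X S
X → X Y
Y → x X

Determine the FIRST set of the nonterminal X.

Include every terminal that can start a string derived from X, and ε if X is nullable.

We compute FIRST(X) using the standard algorithm.
FIRST(S) = {y}
FIRST(X) = {}
FIRST(Y) = {x}
Therefore, FIRST(X) = {}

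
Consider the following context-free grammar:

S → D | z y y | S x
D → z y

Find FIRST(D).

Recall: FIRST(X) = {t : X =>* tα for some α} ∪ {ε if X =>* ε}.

We compute FIRST(D) using the standard algorithm.
FIRST(D) = {z}
FIRST(S) = {z}
Therefore, FIRST(D) = {z}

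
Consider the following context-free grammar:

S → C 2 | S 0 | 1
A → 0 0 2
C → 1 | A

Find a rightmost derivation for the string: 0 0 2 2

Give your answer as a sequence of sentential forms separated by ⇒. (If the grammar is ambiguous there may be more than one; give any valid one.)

S ⇒ C 2 ⇒ A 2 ⇒ 0 0 2 2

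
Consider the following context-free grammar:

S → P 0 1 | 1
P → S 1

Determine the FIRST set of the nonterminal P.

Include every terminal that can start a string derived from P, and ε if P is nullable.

We compute FIRST(P) using the standard algorithm.
FIRST(P) = {1}
FIRST(S) = {1}
Therefore, FIRST(P) = {1}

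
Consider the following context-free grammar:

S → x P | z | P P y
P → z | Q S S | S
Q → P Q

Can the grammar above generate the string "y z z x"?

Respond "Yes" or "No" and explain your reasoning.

No - no valid derivation exists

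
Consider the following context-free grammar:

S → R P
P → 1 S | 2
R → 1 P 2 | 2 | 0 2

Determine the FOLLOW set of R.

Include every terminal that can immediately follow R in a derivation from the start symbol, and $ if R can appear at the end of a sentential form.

We compute FOLLOW(R) using the standard algorithm.
FOLLOW(S) starts with {$}.
FIRST(P) = {1, 2}
FIRST(R) = {0, 1, 2}
FIRST(S) = {0, 1, 2}
FOLLOW(P) = {$, 2}
FOLLOW(R) = {1, 2}
FOLLOW(S) = {$, 2}
Therefore, FOLLOW(R) = {1, 2}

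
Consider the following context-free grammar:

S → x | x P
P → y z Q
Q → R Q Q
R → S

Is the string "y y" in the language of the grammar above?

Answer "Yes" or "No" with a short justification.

No - no valid derivation exists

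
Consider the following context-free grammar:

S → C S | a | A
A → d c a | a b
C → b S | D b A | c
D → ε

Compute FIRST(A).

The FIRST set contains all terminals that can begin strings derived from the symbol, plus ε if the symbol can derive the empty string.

We compute FIRST(A) using the standard algorithm.
FIRST(A) = {a, d}
FIRST(C) = {b, c}
FIRST(D) = {ε}
FIRST(S) = {a, b, c, d}
Therefore, FIRST(A) = {a, d}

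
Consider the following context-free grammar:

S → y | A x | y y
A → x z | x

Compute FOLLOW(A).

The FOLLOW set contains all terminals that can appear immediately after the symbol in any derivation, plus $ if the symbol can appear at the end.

We compute FOLLOW(A) using the standard algorithm.
FOLLOW(S) starts with {$}.
FIRST(A) = {x}
FIRST(S) = {x, y}
FOLLOW(A) = {x}
FOLLOW(S) = {$}
Therefore, FOLLOW(A) = {x}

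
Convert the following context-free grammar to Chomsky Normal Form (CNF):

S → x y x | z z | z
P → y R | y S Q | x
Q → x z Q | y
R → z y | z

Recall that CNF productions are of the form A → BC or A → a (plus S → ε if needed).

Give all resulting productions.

TX → x; TY → y; TZ → z; S → z; P → x; Q → y; R → z; S → TX X0; X0 → TY TX; S → TZ TZ; P → TY R; P → TY X1; X1 → S Q; Q → TX X2; X2 → TZ Q; R → TZ TY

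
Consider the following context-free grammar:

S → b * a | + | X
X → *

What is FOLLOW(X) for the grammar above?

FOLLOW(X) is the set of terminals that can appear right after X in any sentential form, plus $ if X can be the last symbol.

We compute FOLLOW(X) using the standard algorithm.
FOLLOW(S) starts with {$}.
FIRST(S) = {*, +, b}
FIRST(X) = {*}
FOLLOW(S) = {$}
FOLLOW(X) = {$}
Therefore, FOLLOW(X) = {$}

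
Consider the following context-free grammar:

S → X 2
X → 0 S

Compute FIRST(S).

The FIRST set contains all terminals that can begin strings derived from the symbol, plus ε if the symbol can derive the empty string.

We compute FIRST(S) using the standard algorithm.
FIRST(S) = {0}
FIRST(X) = {0}
Therefore, FIRST(S) = {0}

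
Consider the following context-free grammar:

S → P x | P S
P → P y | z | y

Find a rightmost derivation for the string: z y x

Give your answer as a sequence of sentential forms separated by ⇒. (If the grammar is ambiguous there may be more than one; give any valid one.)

S ⇒ P x ⇒ P y x ⇒ z y x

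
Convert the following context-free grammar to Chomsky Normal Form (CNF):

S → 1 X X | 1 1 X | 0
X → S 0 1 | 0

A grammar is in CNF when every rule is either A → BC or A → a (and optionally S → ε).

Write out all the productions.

T1 → 1; S → 0; T0 → 0; X → 0; S → T1 X0; X0 → X X; S → T1 X1; X1 → T1 X; X → S X2; X2 → T0 T1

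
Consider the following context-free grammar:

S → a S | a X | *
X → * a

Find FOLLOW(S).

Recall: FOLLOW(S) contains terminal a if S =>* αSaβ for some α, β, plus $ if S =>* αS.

We compute FOLLOW(S) using the standard algorithm.
FOLLOW(S) starts with {$}.
FIRST(S) = {*, a}
FIRST(X) = {*}
FOLLOW(S) = {$}
FOLLOW(X) = {$}
Therefore, FOLLOW(S) = {$}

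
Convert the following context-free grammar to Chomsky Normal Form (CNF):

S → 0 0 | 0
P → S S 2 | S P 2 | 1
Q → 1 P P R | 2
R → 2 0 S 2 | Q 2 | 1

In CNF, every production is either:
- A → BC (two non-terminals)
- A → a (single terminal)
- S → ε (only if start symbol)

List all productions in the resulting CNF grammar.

T0 → 0; S → 0; T2 → 2; P → 1; T1 → 1; Q → 2; R → 1; S → T0 T0; P → S X0; X0 → S T2; P → S X1; X1 → P T2; Q → T1 X2; X2 → P X3; X3 → P R; R → T2 X4; X4 → T0 X5; X5 → S T2; R → Q T2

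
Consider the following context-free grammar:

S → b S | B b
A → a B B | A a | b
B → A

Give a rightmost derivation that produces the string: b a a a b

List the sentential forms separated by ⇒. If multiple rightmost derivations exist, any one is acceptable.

S ⇒ B b ⇒ A b ⇒ A a b ⇒ A a a b ⇒ A a a a b ⇒ b a a a b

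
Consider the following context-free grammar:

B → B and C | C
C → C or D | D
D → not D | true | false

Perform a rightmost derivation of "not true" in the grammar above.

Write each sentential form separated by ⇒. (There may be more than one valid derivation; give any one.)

B ⇒ C ⇒ D ⇒ not D ⇒ not true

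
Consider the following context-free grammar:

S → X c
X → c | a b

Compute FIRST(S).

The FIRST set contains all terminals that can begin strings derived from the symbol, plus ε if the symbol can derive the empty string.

We compute FIRST(S) using the standard algorithm.
FIRST(S) = {a, c}
FIRST(X) = {a, c}
Therefore, FIRST(S) = {a, c}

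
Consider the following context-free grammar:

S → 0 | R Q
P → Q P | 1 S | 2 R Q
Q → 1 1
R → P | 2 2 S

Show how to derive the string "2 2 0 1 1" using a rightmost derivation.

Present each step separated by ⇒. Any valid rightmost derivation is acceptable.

S ⇒ R Q ⇒ R 1 1 ⇒ 2 2 S 1 1 ⇒ 2 2 0 1 1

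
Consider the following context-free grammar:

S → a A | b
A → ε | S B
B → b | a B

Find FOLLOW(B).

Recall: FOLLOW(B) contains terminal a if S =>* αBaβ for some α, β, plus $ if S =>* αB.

We compute FOLLOW(B) using the standard algorithm.
FOLLOW(S) starts with {$}.
FIRST(A) = {a, b, ε}
FIRST(B) = {a, b}
FIRST(S) = {a, b}
FOLLOW(A) = {$, a, b}
FOLLOW(B) = {$, a, b}
FOLLOW(S) = {$, a, b}
Therefore, FOLLOW(B) = {$, a, b}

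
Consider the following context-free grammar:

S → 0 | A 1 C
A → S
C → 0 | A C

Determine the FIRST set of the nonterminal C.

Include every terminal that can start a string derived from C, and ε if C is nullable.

We compute FIRST(C) using the standard algorithm.
FIRST(A) = {0}
FIRST(C) = {0}
FIRST(S) = {0}
Therefore, FIRST(C) = {0}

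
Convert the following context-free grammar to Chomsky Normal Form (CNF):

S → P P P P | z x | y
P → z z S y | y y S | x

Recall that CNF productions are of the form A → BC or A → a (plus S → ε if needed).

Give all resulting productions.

TZ → z; TX → x; S → y; TY → y; P → x; S → P X0; X0 → P X1; X1 → P P; S → TZ TX; P → TZ X2; X2 → TZ X3; X3 → S TY; P → TY X4; X4 → TY S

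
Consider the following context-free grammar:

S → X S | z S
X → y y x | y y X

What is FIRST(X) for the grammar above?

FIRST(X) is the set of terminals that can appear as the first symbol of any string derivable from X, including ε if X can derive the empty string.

We compute FIRST(X) using the standard algorithm.
FIRST(S) = {y, z}
FIRST(X) = {y}
Therefore, FIRST(X) = {y}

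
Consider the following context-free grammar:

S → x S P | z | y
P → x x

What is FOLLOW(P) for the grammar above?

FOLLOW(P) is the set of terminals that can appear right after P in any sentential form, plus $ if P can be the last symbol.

We compute FOLLOW(P) using the standard algorithm.
FOLLOW(S) starts with {$}.
FIRST(P) = {x}
FIRST(S) = {x, y, z}
FOLLOW(P) = {$, x}
FOLLOW(S) = {$, x}
Therefore, FOLLOW(P) = {$, x}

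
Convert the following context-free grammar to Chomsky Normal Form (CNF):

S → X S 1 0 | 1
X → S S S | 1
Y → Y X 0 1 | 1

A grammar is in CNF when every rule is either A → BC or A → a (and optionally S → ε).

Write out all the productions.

T1 → 1; T0 → 0; S → 1; X → 1; Y → 1; S → X X0; X0 → S X1; X1 → T1 T0; X → S X2; X2 → S S; Y → Y X3; X3 → X X4; X4 → T0 T1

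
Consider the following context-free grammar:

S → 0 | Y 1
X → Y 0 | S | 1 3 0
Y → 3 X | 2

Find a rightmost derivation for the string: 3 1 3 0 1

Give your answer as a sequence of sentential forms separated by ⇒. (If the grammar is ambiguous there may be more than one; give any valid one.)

S ⇒ Y 1 ⇒ 3 X 1 ⇒ 3 1 3 0 1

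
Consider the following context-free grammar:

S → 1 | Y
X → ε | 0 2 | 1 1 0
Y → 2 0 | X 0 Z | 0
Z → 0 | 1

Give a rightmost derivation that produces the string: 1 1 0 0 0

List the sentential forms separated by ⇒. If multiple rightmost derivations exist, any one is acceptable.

S ⇒ Y ⇒ X 0 Z ⇒ X 0 0 ⇒ 1 1 0 0 0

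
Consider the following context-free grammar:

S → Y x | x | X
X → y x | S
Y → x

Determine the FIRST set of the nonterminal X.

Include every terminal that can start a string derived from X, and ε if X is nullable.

We compute FIRST(X) using the standard algorithm.
FIRST(S) = {x, y}
FIRST(X) = {x, y}
FIRST(Y) = {x}
Therefore, FIRST(X) = {x, y}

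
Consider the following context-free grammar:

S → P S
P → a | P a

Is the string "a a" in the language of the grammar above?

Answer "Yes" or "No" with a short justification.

No - no valid derivation exists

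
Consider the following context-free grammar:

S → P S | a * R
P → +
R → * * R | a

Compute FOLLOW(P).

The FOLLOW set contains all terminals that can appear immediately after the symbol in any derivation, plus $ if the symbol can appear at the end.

We compute FOLLOW(P) using the standard algorithm.
FOLLOW(S) starts with {$}.
FIRST(P) = {+}
FIRST(R) = {*, a}
FIRST(S) = {+, a}
FOLLOW(P) = {+, a}
FOLLOW(R) = {$}
FOLLOW(S) = {$}
Therefore, FOLLOW(P) = {+, a}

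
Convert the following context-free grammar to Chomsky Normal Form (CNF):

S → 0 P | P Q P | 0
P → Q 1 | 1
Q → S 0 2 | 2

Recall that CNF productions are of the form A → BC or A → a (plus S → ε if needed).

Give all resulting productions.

T0 → 0; S → 0; T1 → 1; P → 1; T2 → 2; Q → 2; S → T0 P; S → P X0; X0 → Q P; P → Q T1; Q → S X1; X1 → T0 T2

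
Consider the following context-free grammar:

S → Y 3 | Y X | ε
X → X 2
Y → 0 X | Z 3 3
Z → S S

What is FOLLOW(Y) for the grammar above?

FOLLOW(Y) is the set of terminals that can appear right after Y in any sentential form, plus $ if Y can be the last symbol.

We compute FOLLOW(Y) using the standard algorithm.
FOLLOW(S) starts with {$}.
FIRST(S) = {0, 3, ε}
FIRST(X) = {}
FIRST(Y) = {0, 3}
FIRST(Z) = {0, 3, ε}
FOLLOW(S) = {$, 0, 3}
FOLLOW(X) = {$, 0, 2, 3}
FOLLOW(Y) = {3}
FOLLOW(Z) = {3}
Therefore, FOLLOW(Y) = {3}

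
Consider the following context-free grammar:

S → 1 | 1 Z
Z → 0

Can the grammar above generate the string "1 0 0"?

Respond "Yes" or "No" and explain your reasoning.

No - no valid derivation exists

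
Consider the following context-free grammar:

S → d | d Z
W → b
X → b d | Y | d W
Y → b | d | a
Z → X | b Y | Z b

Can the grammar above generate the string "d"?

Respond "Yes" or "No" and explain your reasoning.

Yes - a valid derivation exists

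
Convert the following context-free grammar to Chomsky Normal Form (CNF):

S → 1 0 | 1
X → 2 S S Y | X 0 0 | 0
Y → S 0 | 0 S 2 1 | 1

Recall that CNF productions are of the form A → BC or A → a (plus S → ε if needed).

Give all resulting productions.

T1 → 1; T0 → 0; S → 1; T2 → 2; X → 0; Y → 1; S → T1 T0; X → T2 X0; X0 → S X1; X1 → S Y; X → X X2; X2 → T0 T0; Y → S T0; Y → T0 X3; X3 → S X4; X4 → T2 T1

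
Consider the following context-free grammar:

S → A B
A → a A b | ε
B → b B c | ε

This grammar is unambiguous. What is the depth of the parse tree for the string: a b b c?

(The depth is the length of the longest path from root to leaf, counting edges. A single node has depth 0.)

3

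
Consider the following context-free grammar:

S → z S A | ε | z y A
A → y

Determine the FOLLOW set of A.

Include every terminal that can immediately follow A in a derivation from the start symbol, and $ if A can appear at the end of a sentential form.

We compute FOLLOW(A) using the standard algorithm.
FOLLOW(S) starts with {$}.
FIRST(A) = {y}
FIRST(S) = {z, ε}
FOLLOW(A) = {$, y}
FOLLOW(S) = {$, y}
Therefore, FOLLOW(A) = {$, y}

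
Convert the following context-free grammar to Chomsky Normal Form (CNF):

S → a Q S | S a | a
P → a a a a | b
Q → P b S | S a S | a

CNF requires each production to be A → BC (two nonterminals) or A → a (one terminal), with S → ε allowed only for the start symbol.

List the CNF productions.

TA → a; S → a; P → b; TB → b; Q → a; S → TA X0; X0 → Q S; S → S TA; P → TA X1; X1 → TA X2; X2 → TA TA; Q → P X3; X3 → TB S; Q → S X4; X4 → TA S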